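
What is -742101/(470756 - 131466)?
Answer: -742101/339290 ≈ -2.1872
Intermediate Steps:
-742101/(470756 - 131466) = -742101/339290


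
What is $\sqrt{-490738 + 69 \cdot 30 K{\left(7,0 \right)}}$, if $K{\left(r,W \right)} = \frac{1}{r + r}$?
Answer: $\frac{i \sqrt{24038917}}{7} \approx 700.42 i$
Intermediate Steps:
$K{\left(r,W \right)} = \frac{1}{2 r}$
$\sqrt{-490738 + 69 \cdot 30 K{\left(7,0 \right)}} = \sqrt{-490738 + 69 \cdot 30 \frac{1}{2 \cdot 7}} = \sqrt{-490738 + 2070 \cdot \frac{1}{2} \cdot \frac{1}{7}} = \sqrt{-490738 + 2070 \cdot \frac{1}{14}} = \sqrt{-490738 + \frac{1035}{7}} = \sqrt{- \frac{3434131}{7}} = \frac{i \sqrt{24038917}}{7}$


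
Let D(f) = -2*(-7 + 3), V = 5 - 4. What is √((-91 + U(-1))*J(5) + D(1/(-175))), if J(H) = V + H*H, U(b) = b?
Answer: 4*I*√149 ≈ 48.826*I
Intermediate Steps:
V = 1
J(H) = 1 + H² (J(H) = 1 + H*H = 1 + H²)
D(f) = 8 (D(f) = -2*(-4) = 8)
√((-91 + U(-1))*J(5) + D(1/(-175))) = √((-91 - 1)*(1 + 5²) + 8) = √(-92*(1 + 25) + 8) = √(-92*26 + 8) = √(-2392 + 8) = √(-2384) = 4*I*√149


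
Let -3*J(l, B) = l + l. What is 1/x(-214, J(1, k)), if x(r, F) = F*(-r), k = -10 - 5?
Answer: -3/428 ≈ -0.0070093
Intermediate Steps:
k = -15
J(l, B) = -2*l/3 (J(l, B) = -(l + l)/3 = -2*l/3)
x(r, F) = -F*r
1/x(-214, J(1, k)) = 1/(-1*(-2/3*1)*(-214)) = 1/(-1*(-2/3)*(-214)) = 1/(-428/3) = -3/428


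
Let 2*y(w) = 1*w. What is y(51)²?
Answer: 2601/4 ≈ 650.25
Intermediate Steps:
y(w) = w/2 (y(w) = (1*w)/2 = w/2)
y(51)² = ((½)*51)² = (51/2)² = 2601/4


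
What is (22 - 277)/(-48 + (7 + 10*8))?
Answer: -85/13 ≈ -6.5385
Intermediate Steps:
(22 - 277)/(-48 + (7 + 10*8)) = -255/(-48 + (7 + 80)) = -255/(-48 + 87) = -255/39 = -255*1/39 = -85/13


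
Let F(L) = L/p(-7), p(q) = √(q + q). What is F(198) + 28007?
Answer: 28007 - 99*I*√14/7 ≈ 28007.0 - 52.918*I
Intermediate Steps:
p(q) = √2*√q (p(q) = √(2*q) = √2*√q)
F(L) = -I*L*√14/14 (F(L) = L/((√2*√(-7))) = L/((√2*(I*√7))) = L/((I*√14)) = L*(-I*√14/14) = -I*L*√14/14)
F(198) + 28007 = -1/14*I*198*√14 + 28007 = -99*I*√14/7 + 28007 = 28007 - 99*I*√14/7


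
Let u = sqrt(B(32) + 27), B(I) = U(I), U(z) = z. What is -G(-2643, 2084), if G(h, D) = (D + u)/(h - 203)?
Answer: 1042/1423 + sqrt(59)/2846 ≈ 0.73495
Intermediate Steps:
B(I) = I
u = sqrt(59) (u = sqrt(32 + 27) = sqrt(59) ≈ 7.6811)
G(h, D) = (D + sqrt(59))/(-203 + h) (G(h, D) = (D + sqrt(59))/(h - 203) = (D + sqrt(59))/(-203 + h))
-G(-2643, 2084) = -(2084 + sqrt(59))/(-203 - 2643) = -(2084 + sqrt(59))/(-2846) = -(-1)*(2084 + sqrt(59))/2846 = -(-1042/1423 - sqrt(59)/2846) = 1042/1423 + sqrt(59)/2846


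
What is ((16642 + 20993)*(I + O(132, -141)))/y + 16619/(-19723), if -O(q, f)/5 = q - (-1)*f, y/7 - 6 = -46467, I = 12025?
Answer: -175777754213/125773571 ≈ -1397.6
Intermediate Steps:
y = -325227 (y = 42 + 7*(-46467) = 42 - 325269 = -325227)
O(q, f) = -5*f - 5*q (O(q, f) = -5*(q - (-1)*f) = -5*(q + f) = -5*(f + q) = -5*f - 5*q)
((16642 + 20993)*(I + O(132, -141)))/y + 16619/(-19723) = ((16642 + 20993)*(12025 + (-5*(-141) - 5*132)))/(-325227) + 16619/(-19723) = (37635*(12025 + (705 - 660)))*(-1/325227) + 16619*(-1/19723) = (37635*(12025 + 45))*(-1/325227) - 16619/19723 = (37635*12070)*(-1/325227) - 16619/19723 = 454254450*(-1/325227) - 16619/19723 = -8906950/6377 - 16619/19723 = -175777754213/125773571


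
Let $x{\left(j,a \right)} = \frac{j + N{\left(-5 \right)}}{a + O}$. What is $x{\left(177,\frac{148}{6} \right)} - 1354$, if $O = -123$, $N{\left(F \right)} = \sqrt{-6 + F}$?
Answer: $- \frac{6779}{5} - \frac{3 i \sqrt{11}}{295} \approx -1355.8 - 0.033728 i$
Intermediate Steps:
$x{\left(j,a \right)} = \frac{j + i \sqrt{11}}{-123 + a}$ ($x{\left(j,a \right)} = \frac{j + \sqrt{-6 - 5}}{a - 123} = \frac{j + \sqrt{-11}}{-123 + a} = \frac{j + i \sqrt{11}}{-123 + a}$)
$x{\left(177,\frac{148}{6} \right)} - 1354 = \frac{177 + i \sqrt{11}}{-123 + \frac{148}{6}} - 1354 = \frac{177 + i \sqrt{11}}{-123 + 148 \cdot \frac{1}{6}} - 1354 = \frac{177 + i \sqrt{11}}{-123 + \frac{74}{3}} - 1354 = \frac{177 + i \sqrt{11}}{- \frac{295}{3}} - 1354 = - \frac{3 \left(177 + i \sqrt{11}\right)}{295} - 1354 = \left(- \frac{9}{5} - \frac{3 i \sqrt{11}}{295}\right) - 1354 = - \frac{6779}{5} - \frac{3 i \sqrt{11}}{295}$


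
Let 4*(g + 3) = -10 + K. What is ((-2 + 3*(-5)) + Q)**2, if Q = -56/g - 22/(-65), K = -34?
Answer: 677329/4225 ≈ 160.31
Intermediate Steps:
g = -14 (g = -3 + (-10 - 34)/4 = -3 + (1/4)*(-44) = -3 - 11 = -14)
Q = 282/65 (Q = -56/(-14) - 22/(-65) = -56*(-1/14) - 22*(-1/65) = 4 + 22/65 = 282/65 ≈ 4.3385)
((-2 + 3*(-5)) + Q)**2 = ((-2 + 3*(-5)) + 282/65)**2 = ((-2 - 15) + 282/65)**2 = (-17 + 282/65)**2 = (-823/65)**2 = 677329/4225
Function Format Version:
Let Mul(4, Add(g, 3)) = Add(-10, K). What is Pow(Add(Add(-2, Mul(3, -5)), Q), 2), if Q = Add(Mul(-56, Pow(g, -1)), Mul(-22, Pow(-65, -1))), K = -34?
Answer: Rational(677329, 4225) ≈ 160.31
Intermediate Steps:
g = -14 (g = Add(-3, Mul(Rational(1, 4), Add(-10, -34))) = Add(-3, Mul(Rational(1, 4), -44)) = Add(-3, -11) = -14)
Q = Rational(282, 65) (Q = Add(Mul(-56, Pow(-14, -1)), Mul(-22, Pow(-65, -1))) = Add(Mul(-56, Rational(-1, 14)), Mul(-22, Rational(-1, 65))) = Add(4, Rational(22, 65)) = Rational(282, 65) ≈ 4.3385)
Pow(Add(Add(-2, Mul(3, -5)), Q), 2) = Pow(Add(Add(-2, Mul(3, -5)), Rational(282, 65)), 2) = Pow(Add(Add(-2, -15), Rational(282, 65)), 2) = Pow(Add(-17, Rational(282, 65)), 2) = Pow(Rational(-823, 65), 2) = Rational(677329, 4225)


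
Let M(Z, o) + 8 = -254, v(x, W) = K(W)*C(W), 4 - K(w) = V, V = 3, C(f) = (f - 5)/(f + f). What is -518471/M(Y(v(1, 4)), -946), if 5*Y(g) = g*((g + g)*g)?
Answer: 518471/262 ≈ 1978.9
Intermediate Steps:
C(f) = (-5 + f)/(2*f) (C(f) = (-5 + f)/((2*f)) = (-5 + f)*(1/(2*f)) = (-5 + f)/(2*f))
K(w) = 1 (K(w) = 4 - 1*3 = 4 - 3 = 1)
v(x, W) = (-5 + W)/(2*W) (v(x, W) = 1*((-5 + W)/(2*W)) = (-5 + W)/(2*W))
Y(g) = 2*g**3/5 (Y(g) = (g*((g + g)*g))/5 = (g*((2*g)*g))/5 = (g*(2*g**2))/5 = (2*g**3)/5 = 2*g**3/5)
M(Z, o) = -262 (M(Z, o) = -8 - 254 = -262)
-518471/M(Y(v(1, 4)), -946) = -518471/(-262) = -518471*(-1/262) = 518471/262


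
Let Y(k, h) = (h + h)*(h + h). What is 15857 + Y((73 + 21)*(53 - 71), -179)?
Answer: 144021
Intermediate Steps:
Y(k, h) = 4*h**2 (Y(k, h) = (2*h)*(2*h) = 4*h**2)
15857 + Y((73 + 21)*(53 - 71), -179) = 15857 + 4*(-179)**2 = 15857 + 4*32041 = 15857 + 128164 = 144021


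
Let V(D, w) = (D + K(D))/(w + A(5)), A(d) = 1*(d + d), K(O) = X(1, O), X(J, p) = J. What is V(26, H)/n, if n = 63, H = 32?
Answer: 1/98 ≈ 0.010204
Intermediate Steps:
K(O) = 1
A(d) = 2*d (A(d) = 1*(2*d) = 2*d)
V(D, w) = (1 + D)/(10 + w) (V(D, w) = (D + 1)/(w + 2*5) = (1 + D)/(w + 10) = (1 + D)/(10 + w))
V(26, H)/n = ((1 + 26)/(10 + 32))/63 = (27/42)*(1/63) = ((1/42)*27)*(1/63) = (9/14)*(1/63) = 1/98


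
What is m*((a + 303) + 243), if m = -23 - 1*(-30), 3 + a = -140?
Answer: 2821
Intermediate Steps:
a = -143 (a = -3 - 140 = -143)
m = 7 (m = -23 + 30 = 7)
m*((a + 303) + 243) = 7*((-143 + 303) + 243) = 7*(160 + 243) = 7*403 = 2821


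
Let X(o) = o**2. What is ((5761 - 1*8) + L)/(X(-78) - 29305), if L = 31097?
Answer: -3350/2111 ≈ -1.5869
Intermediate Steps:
((5761 - 1*8) + L)/(X(-78) - 29305) = ((5761 - 1*8) + 31097)/((-78)**2 - 29305) = ((5761 - 8) + 31097)/(6084 - 29305) = (5753 + 31097)/(-23221) = 36850*(-1/23221) = -3350/2111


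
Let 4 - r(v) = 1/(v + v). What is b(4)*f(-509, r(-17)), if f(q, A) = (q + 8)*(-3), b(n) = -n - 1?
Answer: -7515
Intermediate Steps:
r(v) = 4 - 1/(2*v) (r(v) = 4 - 1/(v + v) = 4 - 1/(2*v))
b(n) = -1 - n
f(q, A) = -24 - 3*q (f(q, A) = (8 + q)*(-3) = -24 - 3*q)
b(4)*f(-509, r(-17)) = (-1 - 1*4)*(-24 - 3*(-509)) = (-1 - 4)*(-24 + 1527) = -5*1503 = -7515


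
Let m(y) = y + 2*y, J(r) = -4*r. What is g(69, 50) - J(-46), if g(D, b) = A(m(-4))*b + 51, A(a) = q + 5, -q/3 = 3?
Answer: -333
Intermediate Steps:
q = -9 (q = -3*3 = -9)
m(y) = 3*y
A(a) = -4 (A(a) = -9 + 5 = -4)
g(D, b) = 51 - 4*b (g(D, b) = -4*b + 51 = 51 - 4*b)
g(69, 50) - J(-46) = (51 - 4*50) - (-4)*(-46) = (51 - 200) - 1*184 = -149 - 184 = -333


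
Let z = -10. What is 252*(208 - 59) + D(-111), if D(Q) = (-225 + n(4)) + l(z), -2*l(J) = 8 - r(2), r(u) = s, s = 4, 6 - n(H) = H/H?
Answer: 37326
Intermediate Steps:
n(H) = 5 (n(H) = 6 - H/H = 6 - 1*1 = 6 - 1 = 5)
r(u) = 4
l(J) = -2 (l(J) = -(8 - 1*4)/2 = -(8 - 4)/2 = -½*4 = -2)
D(Q) = -222 (D(Q) = (-225 + 5) - 2 = -220 - 2 = -222)
252*(208 - 59) + D(-111) = 252*(208 - 59) - 222 = 252*149 - 222 = 37548 - 222 = 37326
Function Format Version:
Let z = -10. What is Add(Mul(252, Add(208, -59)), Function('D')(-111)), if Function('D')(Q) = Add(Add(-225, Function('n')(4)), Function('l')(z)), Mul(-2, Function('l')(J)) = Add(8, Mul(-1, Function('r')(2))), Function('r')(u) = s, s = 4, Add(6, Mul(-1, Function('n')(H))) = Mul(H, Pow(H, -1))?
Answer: 37326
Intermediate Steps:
Function('n')(H) = 5 (Function('n')(H) = Add(6, Mul(-1, Mul(H, Pow(H, -1)))) = Add(6, Mul(-1, 1)) = Add(6, -1) = 5)
Function('r')(u) = 4
Function('l')(J) = -2 (Function('l')(J) = Mul(Rational(-1, 2), Add(8, Mul(-1, 4))) = Mul(Rational(-1, 2), Add(8, -4)) = Mul(Rational(-1, 2), 4) = -2)
Function('D')(Q) = -222 (Function('D')(Q) = Add(Add(-225, 5), -2) = Add(-220, -2) = -222)
Add(Mul(252, Add(208, -59)), Function('D')(-111)) = Add(Mul(252, Add(208, -59)), -222) = Add(Mul(252, 149), -222) = Add(37548, -222) = 37326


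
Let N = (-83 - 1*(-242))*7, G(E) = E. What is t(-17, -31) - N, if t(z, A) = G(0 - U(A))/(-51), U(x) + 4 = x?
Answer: -56798/51 ≈ -1113.7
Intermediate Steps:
U(x) = -4 + x
t(z, A) = -4/51 + A/51 (t(z, A) = (0 - (-4 + A))/(-51) = (0 + (4 - A))*(-1/51) = (4 - A)*(-1/51) = -4/51 + A/51)
N = 1113 (N = (-83 + 242)*7 = 159*7 = 1113)
t(-17, -31) - N = (-4/51 + (1/51)*(-31)) - 1*1113 = (-4/51 - 31/51) - 1113 = -35/51 - 1113 = -56798/51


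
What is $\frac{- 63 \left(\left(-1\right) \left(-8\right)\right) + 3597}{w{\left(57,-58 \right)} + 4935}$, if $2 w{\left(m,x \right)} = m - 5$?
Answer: $\frac{3093}{4961} \approx 0.62346$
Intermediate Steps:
$w{\left(m,x \right)} = - \frac{5}{2} + \frac{m}{2}$ ($w{\left(m,x \right)} = \frac{m - 5}{2} = \frac{-5 + m}{2} = - \frac{5}{2} + \frac{m}{2}$)
$\frac{- 63 \left(\left(-1\right) \left(-8\right)\right) + 3597}{w{\left(57,-58 \right)} + 4935} = \frac{- 63 \left(\left(-1\right) \left(-8\right)\right) + 3597}{\left(- \frac{5}{2} + \frac{1}{2} \cdot 57\right) + 4935} = \frac{\left(-63\right) 8 + 3597}{\left(- \frac{5}{2} + \frac{57}{2}\right) + 4935} = \frac{-504 + 3597}{26 + 4935} = \frac{3093}{4961}$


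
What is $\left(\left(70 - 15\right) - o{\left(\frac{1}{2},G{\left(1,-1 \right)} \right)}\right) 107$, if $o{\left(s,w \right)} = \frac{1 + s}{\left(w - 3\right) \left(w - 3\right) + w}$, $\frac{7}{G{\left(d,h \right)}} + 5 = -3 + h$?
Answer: $\frac{12838609}{2186} \approx 5873.1$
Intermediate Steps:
$G{\left(d,h \right)} = \frac{7}{-8 + h}$ ($G{\left(d,h \right)} = \frac{7}{-5 + \left(-3 + h\right)} = \frac{7}{-8 + h}$)
$o{\left(s,w \right)} = \frac{1 + s}{w + \left(-3 + w\right)^{2}}$ ($o{\left(s,w \right)} = \frac{1 + s}{\left(-3 + w\right) \left(-3 + w\right) + w} = \frac{1 + s}{\left(-3 + w\right)^{2} + w} = \frac{1 + s}{w + \left(-3 + w\right)^{2}}$)
$\left(\left(70 - 15\right) - o{\left(\frac{1}{2},G{\left(1,-1 \right)} \right)}\right) 107 = \left(\left(70 - 15\right) - \frac{1 + \frac{1}{2}}{\frac{7}{-8 - 1} + \left(-3 + \frac{7}{-8 - 1}\right)^{2}}\right) 107 = \left(55 - \frac{1 + \frac{1}{2}}{\frac{7}{-9} + \left(-3 + \frac{7}{-9}\right)^{2}}\right) 107 = \left(55 - \frac{1}{7 \left(- \frac{1}{9}\right) + \left(-3 + 7 \left(- \frac{1}{9}\right)\right)^{2}} \cdot \frac{3}{2}\right) 107 = \left(55 - \frac{1}{- \frac{7}{9} + \left(-3 - \frac{7}{9}\right)^{2}} \cdot \frac{3}{2}\right) 107 = \left(55 - \frac{1}{- \frac{7}{9} + \left(- \frac{34}{9}\right)^{2}} \cdot \frac{3}{2}\right) 107 = \left(55 - \frac{1}{- \frac{7}{9} + \frac{1156}{81}} \cdot \frac{3}{2}\right) 107 = \left(55 - \frac{1}{\frac{1093}{81}} \cdot \frac{3}{2}\right) 107 = \left(55 - \frac{81}{1093} \cdot \frac{3}{2}\right) 107 = \left(55 - \frac{243}{2186}\right) 107 = \frac{119987}{2186} \cdot 107 = \frac{12838609}{2186}$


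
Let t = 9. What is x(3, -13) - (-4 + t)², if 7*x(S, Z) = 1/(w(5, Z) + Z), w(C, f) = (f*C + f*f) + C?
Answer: -16799/672 ≈ -24.999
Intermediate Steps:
w(C, f) = C + f² + C*f (w(C, f) = (C*f + f²) + C = (f² + C*f) + C = C + f² + C*f)
x(S, Z) = 1/(7*(5 + Z² + 6*Z)) (x(S, Z) = 1/(7*((5 + Z² + 5*Z) + Z)) = 1/(7*(5 + Z² + 6*Z)))
x(3, -13) - (-4 + t)² = 1/(7*(5 + (-13)² + 6*(-13))) - (-4 + 9)² = 1/(7*(5 + 169 - 78)) - 1*5² = (⅐)/96 - 1*25 = (⅐)*(1/96) - 25 = 1/672 - 25 = -16799/672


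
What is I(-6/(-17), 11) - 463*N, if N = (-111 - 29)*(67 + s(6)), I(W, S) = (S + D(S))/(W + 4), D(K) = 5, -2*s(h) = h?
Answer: 153493896/37 ≈ 4.1485e+6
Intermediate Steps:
s(h) = -h/2
I(W, S) = (5 + S)/(4 + W) (I(W, S) = (S + 5)/(W + 4) = (5 + S)/(4 + W))
N = -8960 (N = (-111 - 29)*(67 - ½*6) = -140*(67 - 3) = -140*64 = -8960)
I(-6/(-17), 11) - 463*N = (5 + 11)/(4 - 6/(-17)) - 463*(-8960) = 16/(4 - 6*(-1/17)) + 4148480 = 16/(4 + 6/17) + 4148480 = 16/(74/17) + 4148480 = (17/74)*16 + 4148480 = 136/37 + 4148480 = 153493896/37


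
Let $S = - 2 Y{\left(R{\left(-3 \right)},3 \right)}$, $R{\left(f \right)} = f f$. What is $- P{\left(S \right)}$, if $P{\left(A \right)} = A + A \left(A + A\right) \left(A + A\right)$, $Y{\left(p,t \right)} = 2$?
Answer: $260$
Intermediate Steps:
$R{\left(f \right)} = f^{2}$
$S = -4$ ($S = \left(-2\right) 2 = -4$)
$P{\left(A \right)} = A + 4 A^{3}$ ($P{\left(A \right)} = A + A 2 A 2 A = A + A 4 A^{2} = A + 4 A^{3}$)
$- P{\left(S \right)} = - (-4 + 4 \left(-4\right)^{3}) = - (-4 + 4 \left(-64\right)) = - (-4 - 256) = \left(-1\right) \left(-260\right) = 260$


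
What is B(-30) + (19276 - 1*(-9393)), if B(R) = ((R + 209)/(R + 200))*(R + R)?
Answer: 486299/17 ≈ 28606.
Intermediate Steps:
B(R) = 2*R*(209 + R)/(200 + R) (B(R) = ((209 + R)/(200 + R))*(2*R) = 2*R*(209 + R)/(200 + R))
B(-30) + (19276 - 1*(-9393)) = 2*(-30)*(209 - 30)/(200 - 30) + (19276 - 1*(-9393)) = 2*(-30)*179/170 + (19276 + 9393) = 2*(-30)*(1/170)*179 + 28669 = -1074/17 + 28669 = 486299/17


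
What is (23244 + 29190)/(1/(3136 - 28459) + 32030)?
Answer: 1327786182/811095689 ≈ 1.6370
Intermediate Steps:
(23244 + 29190)/(1/(3136 - 28459) + 32030) = 52434/(1/(-25323) + 32030) = 52434/(-1/25323 + 32030) = 52434/(811095689/25323) = 52434*(25323/811095689) = 1327786182/811095689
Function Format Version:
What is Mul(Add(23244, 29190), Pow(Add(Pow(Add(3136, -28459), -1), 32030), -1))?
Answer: Rational(1327786182, 811095689) ≈ 1.6370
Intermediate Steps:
Mul(Add(23244, 29190), Pow(Add(Pow(Add(3136, -28459), -1), 32030), -1)) = Mul(52434, Pow(Add(Pow(-25323, -1), 32030), -1)) = Mul(52434, Pow(Add(Rational(-1, 25323), 32030), -1)) = Mul(52434, Pow(Rational(811095689, 25323), -1)) = Mul(52434, Rational(25323, 811095689)) = Rational(1327786182, 811095689)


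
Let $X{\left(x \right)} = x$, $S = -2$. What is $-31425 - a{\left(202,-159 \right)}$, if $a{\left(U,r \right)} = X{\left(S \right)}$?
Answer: $-31423$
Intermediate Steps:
$a{\left(U,r \right)} = -2$
$-31425 - a{\left(202,-159 \right)} = -31425 - -2 = -31425 + 2 = -31423$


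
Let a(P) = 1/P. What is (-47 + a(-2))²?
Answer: 9025/4 ≈ 2256.3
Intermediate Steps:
a(P) = 1/P
(-47 + a(-2))² = (-47 + 1/(-2))² = (-47 - ½)² = (-95/2)² = 9025/4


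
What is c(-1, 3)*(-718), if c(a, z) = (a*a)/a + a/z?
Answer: 2872/3 ≈ 957.33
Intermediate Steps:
c(a, z) = a + a/z (c(a, z) = a²/a + a/z = a + a/z)
c(-1, 3)*(-718) = (-1 - 1/3)*(-718) = (-1 - 1*⅓)*(-718) = (-1 - ⅓)*(-718) = -4/3*(-718) = 2872/3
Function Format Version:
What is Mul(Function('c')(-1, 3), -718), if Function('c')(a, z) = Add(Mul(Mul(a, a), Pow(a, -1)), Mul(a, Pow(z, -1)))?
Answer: Rational(2872, 3) ≈ 957.33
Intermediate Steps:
Function('c')(a, z) = Add(a, Mul(a, Pow(z, -1))) (Function('c')(a, z) = Add(Mul(Pow(a, 2), Pow(a, -1)), Mul(a, Pow(z, -1))) = Add(a, Mul(a, Pow(z, -1))))
Mul(Function('c')(-1, 3), -718) = Mul(Add(-1, Mul(-1, Pow(3, -1))), -718) = Mul(Add(-1, Mul(-1, Rational(1, 3))), -718) = Mul(Add(-1, Rational(-1, 3)), -718) = Mul(Rational(-4, 3), -718) = Rational(2872, 3)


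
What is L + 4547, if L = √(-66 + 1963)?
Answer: 4547 + √1897 ≈ 4590.6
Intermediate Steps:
L = √1897 ≈ 43.555
L + 4547 = √1897 + 4547 = 4547 + √1897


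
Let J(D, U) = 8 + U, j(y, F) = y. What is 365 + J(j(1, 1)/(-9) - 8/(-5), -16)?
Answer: 357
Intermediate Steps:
365 + J(j(1, 1)/(-9) - 8/(-5), -16) = 365 + (8 - 16) = 365 - 8 = 357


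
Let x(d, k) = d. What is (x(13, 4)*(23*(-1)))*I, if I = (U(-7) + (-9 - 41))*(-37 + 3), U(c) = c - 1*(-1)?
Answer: -569296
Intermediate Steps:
U(c) = 1 + c (U(c) = c + 1 = 1 + c)
I = 1904 (I = ((1 - 7) + (-9 - 41))*(-37 + 3) = (-6 - 50)*(-34) = -56*(-34) = 1904)
(x(13, 4)*(23*(-1)))*I = (13*(23*(-1)))*1904 = (13*(-23))*1904 = -299*1904 = -569296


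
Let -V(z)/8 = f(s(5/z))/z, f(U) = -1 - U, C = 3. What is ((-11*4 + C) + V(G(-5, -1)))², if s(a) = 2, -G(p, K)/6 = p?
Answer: 40401/25 ≈ 1616.0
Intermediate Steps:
G(p, K) = -6*p
V(z) = 24/z (V(z) = -8*(-1 - 1*2)/z = -8*(-1 - 2)/z = -(-24)/z = 24/z)
((-11*4 + C) + V(G(-5, -1)))² = ((-11*4 + 3) + 24/((-6*(-5))))² = ((-44 + 3) + 24/30)² = (-41 + 24*(1/30))² = (-41 + ⅘)² = (-201/5)² = 40401/25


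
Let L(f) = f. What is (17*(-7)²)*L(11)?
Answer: 9163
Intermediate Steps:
(17*(-7)²)*L(11) = (17*(-7)²)*11 = (17*49)*11 = 833*11 = 9163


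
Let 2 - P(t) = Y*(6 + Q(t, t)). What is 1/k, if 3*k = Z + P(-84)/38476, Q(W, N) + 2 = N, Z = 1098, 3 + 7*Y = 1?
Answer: 403998/147863195 ≈ 0.0027322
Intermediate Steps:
Y = -2/7 (Y = -3/7 + (⅐)*1 = -3/7 + ⅐ = -2/7 ≈ -0.28571)
Q(W, N) = -2 + N
P(t) = 22/7 + 2*t/7 (P(t) = 2 - (-2)*(6 + (-2 + t))/7 = 2 - (-2)*(4 + t)/7 = 2 - (-8/7 - 2*t/7) = 2 + (8/7 + 2*t/7) = 22/7 + 2*t/7)
k = 147863195/403998 (k = (1098 + (22/7 + (2/7)*(-84))/38476)/3 = (1098 + (22/7 - 24)*(1/38476))/3 = (1098 - 146/7*1/38476)/3 = (1098 - 73/134666)/3 = (⅓)*(147863195/134666) = 147863195/403998 ≈ 366.00)
1/k = 1/(147863195/403998) = 403998/147863195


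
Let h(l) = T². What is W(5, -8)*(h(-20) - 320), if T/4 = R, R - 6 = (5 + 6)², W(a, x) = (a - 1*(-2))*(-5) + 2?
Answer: -8505552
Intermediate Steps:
W(a, x) = -8 - 5*a (W(a, x) = (a + 2)*(-5) + 2 = (2 + a)*(-5) + 2 = (-10 - 5*a) + 2 = -8 - 5*a)
R = 127 (R = 6 + (5 + 6)² = 6 + 11² = 6 + 121 = 127)
T = 508 (T = 4*127 = 508)
h(l) = 258064 (h(l) = 508² = 258064)
W(5, -8)*(h(-20) - 320) = (-8 - 5*5)*(258064 - 320) = (-8 - 25)*257744 = -33*257744 = -8505552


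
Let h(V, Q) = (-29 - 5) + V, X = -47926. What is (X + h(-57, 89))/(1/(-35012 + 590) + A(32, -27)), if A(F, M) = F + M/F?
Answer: -26445458784/17159351 ≈ -1541.2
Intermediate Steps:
h(V, Q) = -34 + V
(X + h(-57, 89))/(1/(-35012 + 590) + A(32, -27)) = (-47926 + (-34 - 57))/(1/(-35012 + 590) + (32 - 27/32)) = (-47926 - 91)/(1/(-34422) + (32 - 27*1/32)) = -48017/(-1/34422 + (32 - 27/32)) = -48017/(-1/34422 + 997/32) = -48017/17159351/550752 = -48017*550752/17159351 = -26445458784/17159351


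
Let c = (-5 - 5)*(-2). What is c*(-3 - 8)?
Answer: -220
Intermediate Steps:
c = 20 (c = -10*(-2) = 20)
c*(-3 - 8) = 20*(-3 - 8) = 20*(-11) = -220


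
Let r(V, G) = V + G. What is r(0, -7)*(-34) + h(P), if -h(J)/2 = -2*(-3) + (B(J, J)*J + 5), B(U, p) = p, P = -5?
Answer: 166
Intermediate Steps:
r(V, G) = G + V
h(J) = -22 - 2*J**2 (h(J) = -2*(-2*(-3) + (J*J + 5)) = -2*(6 + (J**2 + 5)) = -2*(6 + (5 + J**2)) = -2*(11 + J**2) = -22 - 2*J**2)
r(0, -7)*(-34) + h(P) = (-7 + 0)*(-34) + (-22 - 2*(-5)**2) = -7*(-34) + (-22 - 2*25) = 238 + (-22 - 50) = 238 - 72 = 166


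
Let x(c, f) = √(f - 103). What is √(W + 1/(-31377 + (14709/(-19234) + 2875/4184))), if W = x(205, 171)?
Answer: √(-50801329196491212952 + 3187994496562983846502562*√17)/1262536038409 ≈ 2.8716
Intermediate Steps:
x(c, f) = √(-103 + f)
W = 2*√17 (W = √(-103 + 171) = √68 = 2*√17 ≈ 8.2462)
√(W + 1/(-31377 + (14709/(-19234) + 2875/4184))) = √(2*√17 + 1/(-31377 + (14709/(-19234) + 2875/4184))) = √(2*√17 + 1/(-31377 + (14709*(-1/19234) + 2875*(1/4184)))) = √(2*√17 + 1/(-31377 + (-14709/19234 + 2875/4184))) = √(2*√17 + 1/(-31377 - 3122353/40237528)) = √(2*√17 + 1/(-1262536038409/40237528)) = √(2*√17 - 40237528/1262536038409) = √(-40237528/1262536038409 + 2*√17)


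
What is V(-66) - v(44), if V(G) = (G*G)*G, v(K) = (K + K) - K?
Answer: -287540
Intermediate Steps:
v(K) = K (v(K) = 2*K - K = K)
V(G) = G³ (V(G) = G²*G = G³)
V(-66) - v(44) = (-66)³ - 1*44 = -287496 - 44 = -287540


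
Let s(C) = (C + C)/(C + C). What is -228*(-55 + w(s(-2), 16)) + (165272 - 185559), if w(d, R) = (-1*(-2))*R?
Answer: -15043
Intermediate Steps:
s(C) = 1 (s(C) = (2*C)/((2*C)) = (2*C)*(1/(2*C)) = 1)
w(d, R) = 2*R
-228*(-55 + w(s(-2), 16)) + (165272 - 185559) = -228*(-55 + 2*16) + (165272 - 185559) = -228*(-55 + 32) - 20287 = -228*(-23) - 20287 = 5244 - 20287 = -15043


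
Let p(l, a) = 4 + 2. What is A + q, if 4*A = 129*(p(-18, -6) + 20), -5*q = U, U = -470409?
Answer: 949203/10 ≈ 94920.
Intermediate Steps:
p(l, a) = 6
q = 470409/5 (q = -⅕*(-470409) = 470409/5 ≈ 94082.)
A = 1677/2 (A = (129*(6 + 20))/4 = (129*26)/4 = (¼)*3354 = 1677/2 ≈ 838.50)
A + q = 1677/2 + 470409/5 = 949203/10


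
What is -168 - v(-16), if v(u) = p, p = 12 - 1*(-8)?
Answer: -188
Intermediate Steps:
p = 20 (p = 12 + 8 = 20)
v(u) = 20
-168 - v(-16) = -168 - 1*20 = -168 - 20 = -188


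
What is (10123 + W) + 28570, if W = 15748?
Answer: 54441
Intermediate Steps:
(10123 + W) + 28570 = (10123 + 15748) + 28570 = 25871 + 28570 = 54441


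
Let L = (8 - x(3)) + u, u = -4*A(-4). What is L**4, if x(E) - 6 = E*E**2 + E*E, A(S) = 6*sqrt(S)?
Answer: -9335792 - 7494144*I ≈ -9.3358e+6 - 7.4941e+6*I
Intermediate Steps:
x(E) = 6 + E**2 + E**3 (x(E) = 6 + (E*E**2 + E*E) = 6 + (E**3 + E**2) = 6 + (E**2 + E**3) = 6 + E**2 + E**3)
u = -48*I (u = -24*sqrt(-4) = -24*2*I = -48*I ≈ -48.0*I)
L = -34 - 48*I (L = (8 - (6 + 3**2 + 3**3)) - 48*I = (8 - (6 + 9 + 27)) - 48*I = (8 - 1*42) - 48*I = (8 - 42) - 48*I = -34 - 48*I ≈ -34.0 - 48.0*I)
L**4 = (-34 - 48*I)**4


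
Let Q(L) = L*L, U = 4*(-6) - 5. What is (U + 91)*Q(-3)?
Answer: 558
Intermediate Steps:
U = -29 (U = -24 - 5 = -29)
Q(L) = L**2
(U + 91)*Q(-3) = (-29 + 91)*(-3)**2 = 62*9 = 558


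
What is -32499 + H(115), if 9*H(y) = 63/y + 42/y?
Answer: -2242424/69 ≈ -32499.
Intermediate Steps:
H(y) = 35/(3*y) (H(y) = (63/y + 42/y)/9 = (105/y)/9 = 35/(3*y))
-32499 + H(115) = -32499 + (35/3)/115 = -32499 + (35/3)*(1/115) = -32499 + 7/69 = -2242424/69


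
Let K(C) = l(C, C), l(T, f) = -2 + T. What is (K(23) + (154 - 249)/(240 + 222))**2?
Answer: 92294449/213444 ≈ 432.41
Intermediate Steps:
K(C) = -2 + C
(K(23) + (154 - 249)/(240 + 222))**2 = ((-2 + 23) + (154 - 249)/(240 + 222))**2 = (21 - 95/462)**2 = (9607/462)**2 = 92294449/213444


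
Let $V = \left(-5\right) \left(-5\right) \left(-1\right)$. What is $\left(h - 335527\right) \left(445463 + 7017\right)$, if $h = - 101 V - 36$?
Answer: $-150693034240$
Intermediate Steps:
$V = -25$ ($V = 25 \left(-1\right) = -25$)
$h = 2489$ ($h = \left(-101\right) \left(-25\right) - 36 = 2525 - 36 = 2489$)
$\left(h - 335527\right) \left(445463 + 7017\right) = \left(2489 - 335527\right) \left(445463 + 7017\right) = \left(-333038\right) 452480 = -150693034240$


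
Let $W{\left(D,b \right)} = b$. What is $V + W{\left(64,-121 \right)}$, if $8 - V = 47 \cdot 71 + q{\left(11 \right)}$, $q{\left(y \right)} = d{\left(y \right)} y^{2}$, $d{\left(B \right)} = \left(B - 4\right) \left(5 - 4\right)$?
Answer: $-4297$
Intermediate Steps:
$d{\left(B \right)} = -4 + B$ ($d{\left(B \right)} = \left(-4 + B\right) 1 = -4 + B$)
$q{\left(y \right)} = y^{2} \left(-4 + y\right)$ ($q{\left(y \right)} = \left(-4 + y\right) y^{2} = y^{2} \left(-4 + y\right)$)
$V = -4176$ ($V = 8 - \left(47 \cdot 71 + 11^{2} \left(-4 + 11\right)\right) = 8 - \left(3337 + 121 \cdot 7\right) = 8 - \left(3337 + 847\right) = 8 - 4184 = -4176$)
$V + W{\left(64,-121 \right)} = -4176 - 121 = -4297$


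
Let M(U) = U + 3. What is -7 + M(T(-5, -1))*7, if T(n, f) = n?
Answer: -21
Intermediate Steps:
M(U) = 3 + U
-7 + M(T(-5, -1))*7 = -7 + (3 - 5)*7 = -7 - 2*7 = -7 - 14 = -21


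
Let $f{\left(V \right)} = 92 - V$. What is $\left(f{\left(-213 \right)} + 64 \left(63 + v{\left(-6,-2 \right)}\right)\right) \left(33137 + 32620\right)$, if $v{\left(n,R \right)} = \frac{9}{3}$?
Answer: $297813453$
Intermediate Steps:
$v{\left(n,R \right)} = 3$ ($v{\left(n,R \right)} = 9 \cdot \frac{1}{3} = 3$)
$\left(f{\left(-213 \right)} + 64 \left(63 + v{\left(-6,-2 \right)}\right)\right) \left(33137 + 32620\right) = \left(\left(92 - -213\right) + 64 \left(63 + 3\right)\right) \left(33137 + 32620\right) = \left(\left(92 + 213\right) + 64 \cdot 66\right) 65757 = \left(305 + 4224\right) 65757 = 4529 \cdot 65757 = 297813453$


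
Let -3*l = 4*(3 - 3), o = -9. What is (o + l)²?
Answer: 81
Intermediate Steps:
l = 0 (l = -4*(3 - 3)/3 = -4*0/3 = -⅓*0 = 0)
(o + l)² = (-9 + 0)² = (-9)² = 81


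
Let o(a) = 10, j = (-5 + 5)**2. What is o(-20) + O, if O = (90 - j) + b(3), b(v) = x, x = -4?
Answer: 96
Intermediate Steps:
j = 0 (j = 0**2 = 0)
b(v) = -4
O = 86 (O = (90 - 1*0) - 4 = (90 + 0) - 4 = 90 - 4 = 86)
o(-20) + O = 10 + 86 = 96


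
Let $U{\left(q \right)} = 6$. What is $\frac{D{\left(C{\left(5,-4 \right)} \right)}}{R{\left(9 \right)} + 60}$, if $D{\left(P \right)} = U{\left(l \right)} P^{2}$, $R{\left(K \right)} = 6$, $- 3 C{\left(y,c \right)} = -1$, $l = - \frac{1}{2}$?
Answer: $\frac{1}{99} \approx 0.010101$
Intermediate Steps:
$l = - \frac{1}{2}$ ($l = \left(-1\right) \frac{1}{2} = - \frac{1}{2} \approx -0.5$)
$C{\left(y,c \right)} = \frac{1}{3}$ ($C{\left(y,c \right)} = \left(- \frac{1}{3}\right) \left(-1\right) = \frac{1}{3}$)
$D{\left(P \right)} = 6 P^{2}$
$\frac{D{\left(C{\left(5,-4 \right)} \right)}}{R{\left(9 \right)} + 60} = \frac{6 \left(\frac{1}{3}\right)^{2}}{6 + 60} = \frac{6 \cdot \frac{1}{9}}{66} = \frac{1}{66} \cdot \frac{2}{3} = \frac{1}{99}$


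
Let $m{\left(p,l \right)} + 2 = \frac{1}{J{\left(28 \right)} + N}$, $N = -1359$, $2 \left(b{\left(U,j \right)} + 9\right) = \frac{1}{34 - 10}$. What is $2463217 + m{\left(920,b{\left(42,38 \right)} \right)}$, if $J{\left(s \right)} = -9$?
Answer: $\frac{3369678119}{1368} \approx 2.4632 \cdot 10^{6}$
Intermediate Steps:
$b{\left(U,j \right)} = - \frac{431}{48}$ ($b{\left(U,j \right)} = -9 + \frac{1}{2 \left(34 - 10\right)} = -9 + \frac{1}{2 \cdot 24} = -9 + \frac{1}{2} \cdot \frac{1}{24} = -9 + \frac{1}{48} = - \frac{431}{48}$)
$m{\left(p,l \right)} = - \frac{2737}{1368}$ ($m{\left(p,l \right)} = -2 + \frac{1}{-9 - 1359} = -2 + \frac{1}{-1368} = -2 - \frac{1}{1368} = - \frac{2737}{1368}$)
$2463217 + m{\left(920,b{\left(42,38 \right)} \right)} = 2463217 - \frac{2737}{1368} = \frac{3369678119}{1368}$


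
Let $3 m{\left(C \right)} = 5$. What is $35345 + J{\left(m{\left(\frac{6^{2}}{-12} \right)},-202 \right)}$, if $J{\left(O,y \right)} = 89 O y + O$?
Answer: $\frac{16150}{3} \approx 5383.3$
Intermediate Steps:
$m{\left(C \right)} = \frac{5}{3}$ ($m{\left(C \right)} = \frac{1}{3} \cdot 5 = \frac{5}{3}$)
$J{\left(O,y \right)} = O + 89 O y$ ($J{\left(O,y \right)} = 89 O y + O = O + 89 O y$)
$35345 + J{\left(m{\left(\frac{6^{2}}{-12} \right)},-202 \right)} = 35345 + \frac{5 \left(1 + 89 \left(-202\right)\right)}{3} = 35345 + \frac{5 \left(1 - 17978\right)}{3} = 35345 + \frac{5}{3} \left(-17977\right) = 35345 - \frac{89885}{3} = \frac{16150}{3}$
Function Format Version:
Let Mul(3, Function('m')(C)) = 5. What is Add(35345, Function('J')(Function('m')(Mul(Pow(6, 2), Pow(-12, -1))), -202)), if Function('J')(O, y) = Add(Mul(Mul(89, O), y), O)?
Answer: Rational(16150, 3) ≈ 5383.3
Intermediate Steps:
Function('m')(C) = Rational(5, 3) (Function('m')(C) = Mul(Rational(1, 3), 5) = Rational(5, 3))
Function('J')(O, y) = Add(O, Mul(89, O, y)) (Function('J')(O, y) = Add(Mul(89, O, y), O) = Add(O, Mul(89, O, y)))
Add(35345, Function('J')(Function('m')(Mul(Pow(6, 2), Pow(-12, -1))), -202)) = Add(35345, Mul(Rational(5, 3), Add(1, Mul(89, -202)))) = Add(35345, Mul(Rational(5, 3), Add(1, -17978))) = Add(35345, Mul(Rational(5, 3), -17977)) = Add(35345, Rational(-89885, 3)) = Rational(16150, 3)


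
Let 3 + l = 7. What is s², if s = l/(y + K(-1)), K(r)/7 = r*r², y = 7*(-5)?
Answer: 4/441 ≈ 0.0090703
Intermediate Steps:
y = -35
K(r) = 7*r³ (K(r) = 7*(r*r²) = 7*r³)
l = 4 (l = -3 + 7 = 4)
s = -2/21 (s = 4/(-35 + 7*(-1)³) = 4/(-35 + 7*(-1)) = 4/(-35 - 7) = 4/(-42) = -1/42*4 = -2/21 ≈ -0.095238)
s² = (-2/21)² = 4/441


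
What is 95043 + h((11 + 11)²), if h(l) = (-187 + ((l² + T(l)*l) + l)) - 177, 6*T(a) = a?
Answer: 1105385/3 ≈ 3.6846e+5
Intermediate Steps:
T(a) = a/6
h(l) = -364 + l + 7*l²/6 (h(l) = (-187 + ((l² + (l/6)*l) + l)) - 177 = (-187 + ((l² + l²/6) + l)) - 177 = (-187 + (7*l²/6 + l)) - 177 = (-187 + (l + 7*l²/6)) - 177 = (-187 + l + 7*l²/6) - 177 = -364 + l + 7*l²/6)
95043 + h((11 + 11)²) = 95043 + (-364 + (11 + 11)² + 7*((11 + 11)²)²/6) = 95043 + (-364 + 22² + 7*(22²)²/6) = 95043 + (-364 + 484 + (7/6)*484²) = 95043 + (-364 + 484 + (7/6)*234256) = 95043 + (-364 + 484 + 819896/3) = 95043 + 820256/3 = 1105385/3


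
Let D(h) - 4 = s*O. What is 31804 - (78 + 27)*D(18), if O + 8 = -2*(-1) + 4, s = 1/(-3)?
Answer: 31314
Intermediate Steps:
s = -⅓ (s = 1*(-⅓) = -⅓ ≈ -0.33333)
O = -2 (O = -8 + (-2*(-1) + 4) = -8 + (2 + 4) = -8 + 6 = -2)
D(h) = 14/3 (D(h) = 4 - ⅓*(-2) = 4 + ⅔ = 14/3)
31804 - (78 + 27)*D(18) = 31804 - (78 + 27)*14/3 = 31804 - 105*14/3 = 31804 - 1*490 = 31804 - 490 = 31314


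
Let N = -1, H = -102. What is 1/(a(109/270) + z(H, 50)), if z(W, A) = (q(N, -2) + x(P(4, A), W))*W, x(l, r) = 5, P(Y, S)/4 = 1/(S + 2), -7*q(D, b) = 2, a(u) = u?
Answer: -1890/908057 ≈ -0.0020814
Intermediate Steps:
q(D, b) = -2/7 (q(D, b) = -⅐*2 = -2/7)
P(Y, S) = 4/(2 + S) (P(Y, S) = 4/(S + 2) = 4/(2 + S))
z(W, A) = 33*W/7 (z(W, A) = (-2/7 + 5)*W = 33*W/7)
1/(a(109/270) + z(H, 50)) = 1/(109/270 + (33/7)*(-102)) = 1/(109*(1/270) - 3366/7) = 1/(109/270 - 3366/7) = 1/(-908057/1890) = -1890/908057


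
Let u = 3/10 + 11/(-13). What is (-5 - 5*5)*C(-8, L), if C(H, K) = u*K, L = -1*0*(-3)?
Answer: 0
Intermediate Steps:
u = -71/130 (u = 3*(⅒) + 11*(-1/13) = 3/10 - 11/13 = -71/130 ≈ -0.54615)
L = 0 (L = 0*(-3) = 0)
C(H, K) = -71*K/130
(-5 - 5*5)*C(-8, L) = (-5 - 5*5)*(-71/130*0) = (-5 - 25)*0 = -30*0 = 0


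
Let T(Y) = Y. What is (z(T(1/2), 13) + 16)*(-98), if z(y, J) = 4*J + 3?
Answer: -6958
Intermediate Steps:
z(y, J) = 3 + 4*J
(z(T(1/2), 13) + 16)*(-98) = ((3 + 4*13) + 16)*(-98) = ((3 + 52) + 16)*(-98) = (55 + 16)*(-98) = 71*(-98) = -6958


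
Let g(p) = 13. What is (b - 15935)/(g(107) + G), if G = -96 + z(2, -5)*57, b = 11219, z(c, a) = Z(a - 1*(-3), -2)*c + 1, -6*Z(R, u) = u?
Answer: -393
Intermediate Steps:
Z(R, u) = -u/6
z(c, a) = 1 + c/3 (z(c, a) = (-1/6*(-2))*c + 1 = c/3 + 1 = 1 + c/3)
G = -1 (G = -96 + (1 + (1/3)*2)*57 = -96 + (1 + 2/3)*57 = -96 + (5/3)*57 = -96 + 95 = -1)
(b - 15935)/(g(107) + G) = (11219 - 15935)/(13 - 1) = -4716/12 = -4716*1/12 = -393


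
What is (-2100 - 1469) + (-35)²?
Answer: -2344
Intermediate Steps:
(-2100 - 1469) + (-35)² = -3569 + 1225 = -2344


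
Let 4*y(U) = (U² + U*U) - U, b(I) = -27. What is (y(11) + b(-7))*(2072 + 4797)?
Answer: 844887/4 ≈ 2.1122e+5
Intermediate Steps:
y(U) = U²/2 - U/4 (y(U) = ((U² + U*U) - U)/4 = ((U² + U²) - U)/4 = (2*U² - U)/4 = (-U + 2*U²)/4 = U²/2 - U/4)
(y(11) + b(-7))*(2072 + 4797) = ((¼)*11*(-1 + 2*11) - 27)*(2072 + 4797) = ((¼)*11*(-1 + 22) - 27)*6869 = ((¼)*11*21 - 27)*6869 = (231/4 - 27)*6869 = (123/4)*6869 = 844887/4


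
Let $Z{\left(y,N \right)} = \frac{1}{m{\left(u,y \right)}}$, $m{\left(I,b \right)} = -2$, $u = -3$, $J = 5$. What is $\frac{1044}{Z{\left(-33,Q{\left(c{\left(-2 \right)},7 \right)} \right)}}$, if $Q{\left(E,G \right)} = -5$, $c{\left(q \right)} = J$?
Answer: $-2088$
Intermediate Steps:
$c{\left(q \right)} = 5$
$Z{\left(y,N \right)} = - \frac{1}{2}$ ($Z{\left(y,N \right)} = \frac{1}{-2} = - \frac{1}{2}$)
$\frac{1044}{Z{\left(-33,Q{\left(c{\left(-2 \right)},7 \right)} \right)}} = \frac{1044}{- \frac{1}{2}} = 1044 \left(-2\right) = -2088$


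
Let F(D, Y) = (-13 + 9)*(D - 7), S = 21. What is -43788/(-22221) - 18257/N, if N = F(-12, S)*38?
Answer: -93076351/21391416 ≈ -4.3511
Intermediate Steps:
F(D, Y) = 28 - 4*D (F(D, Y) = -4*(-7 + D) = 28 - 4*D)
N = 2888 (N = (28 - 4*(-12))*38 = (28 + 48)*38 = 76*38 = 2888)
-43788/(-22221) - 18257/N = -43788/(-22221) - 18257/2888 = -43788*(-1/22221) - 18257*1/2888 = 14596/7407 - 18257/2888 = -93076351/21391416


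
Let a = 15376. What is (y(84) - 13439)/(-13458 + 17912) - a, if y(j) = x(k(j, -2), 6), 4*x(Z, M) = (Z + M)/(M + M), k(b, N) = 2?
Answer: -410988857/26724 ≈ -15379.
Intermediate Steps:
x(Z, M) = (M + Z)/(8*M) (x(Z, M) = ((Z + M)/(M + M))/4 = ((M + Z)/((2*M)))/4 = ((M + Z)*(1/(2*M)))/4 = ((M + Z)/(2*M))/4 = (M + Z)/(8*M))
y(j) = 1/6 (y(j) = (1/8)*(6 + 2)/6 = (1/8)*(1/6)*8 = 1/6)
(y(84) - 13439)/(-13458 + 17912) - a = (1/6 - 13439)/(-13458 + 17912) - 1*15376 = -80633/6/4454 - 15376 = -80633/6*1/4454 - 15376 = -80633/26724 - 15376 = -410988857/26724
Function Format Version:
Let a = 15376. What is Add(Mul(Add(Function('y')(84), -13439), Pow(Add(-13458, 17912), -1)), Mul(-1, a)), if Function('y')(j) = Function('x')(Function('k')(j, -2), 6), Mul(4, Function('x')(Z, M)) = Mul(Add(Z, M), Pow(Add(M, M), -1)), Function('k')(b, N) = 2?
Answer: Rational(-410988857, 26724) ≈ -15379.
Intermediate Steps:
Function('x')(Z, M) = Mul(Rational(1, 8), Pow(M, -1), Add(M, Z)) (Function('x')(Z, M) = Mul(Rational(1, 4), Mul(Add(Z, M), Pow(Add(M, M), -1))) = Mul(Rational(1, 4), Mul(Add(M, Z), Pow(Mul(2, M), -1))) = Mul(Rational(1, 4), Mul(Add(M, Z), Mul(Rational(1, 2), Pow(M, -1)))) = Mul(Rational(1, 4), Mul(Rational(1, 2), Pow(M, -1), Add(M, Z))) = Mul(Rational(1, 8), Pow(M, -1), Add(M, Z)))
Function('y')(j) = Rational(1, 6) (Function('y')(j) = Mul(Rational(1, 8), Pow(6, -1), Add(6, 2)) = Mul(Rational(1, 8), Rational(1, 6), 8) = Rational(1, 6))
Add(Mul(Add(Function('y')(84), -13439), Pow(Add(-13458, 17912), -1)), Mul(-1, a)) = Add(Mul(Add(Rational(1, 6), -13439), Pow(Add(-13458, 17912), -1)), Mul(-1, 15376)) = Add(Mul(Rational(-80633, 6), Pow(4454, -1)), -15376) = Add(Mul(Rational(-80633, 6), Rational(1, 4454)), -15376) = Add(Rational(-80633, 26724), -15376) = Rational(-410988857, 26724)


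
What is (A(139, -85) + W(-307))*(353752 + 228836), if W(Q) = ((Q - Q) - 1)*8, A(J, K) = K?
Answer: -54180684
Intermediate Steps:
W(Q) = -8 (W(Q) = (0 - 1)*8 = -1*8 = -8)
(A(139, -85) + W(-307))*(353752 + 228836) = (-85 - 8)*(353752 + 228836) = -93*582588 = -54180684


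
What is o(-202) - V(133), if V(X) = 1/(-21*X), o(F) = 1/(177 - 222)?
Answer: -916/41895 ≈ -0.021864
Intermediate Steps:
o(F) = -1/45 (o(F) = 1/(-45) = -1/45)
V(X) = -1/(21*X)
o(-202) - V(133) = -1/45 - (-1)/(21*133) = -1/45 - 1*(-1/2793) = -1/45 + 1/2793 = -916/41895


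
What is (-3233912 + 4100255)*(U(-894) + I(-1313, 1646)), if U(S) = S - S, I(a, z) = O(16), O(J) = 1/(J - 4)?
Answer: 288781/4 ≈ 72195.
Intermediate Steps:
O(J) = 1/(-4 + J)
I(a, z) = 1/12 (I(a, z) = 1/(-4 + 16) = 1/12)
U(S) = 0
(-3233912 + 4100255)*(U(-894) + I(-1313, 1646)) = (-3233912 + 4100255)*(0 + 1/12) = 866343*(1/12) = 288781/4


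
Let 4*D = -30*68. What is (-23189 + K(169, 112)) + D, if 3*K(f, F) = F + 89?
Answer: -23632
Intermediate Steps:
K(f, F) = 89/3 + F/3 (K(f, F) = (F + 89)/3 = (89 + F)/3 = 89/3 + F/3)
D = -510 (D = (-30*68)/4 = (¼)*(-2040) = -510)
(-23189 + K(169, 112)) + D = (-23189 + (89/3 + (⅓)*112)) - 510 = (-23189 + (89/3 + 112/3)) - 510 = (-23189 + 67) - 510 = -23122 - 510 = -23632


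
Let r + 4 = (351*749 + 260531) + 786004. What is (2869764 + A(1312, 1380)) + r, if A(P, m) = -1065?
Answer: 4178129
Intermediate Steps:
r = 1309430 (r = -4 + ((351*749 + 260531) + 786004) = -4 + ((262899 + 260531) + 786004) = -4 + (523430 + 786004) = -4 + 1309434 = 1309430)
(2869764 + A(1312, 1380)) + r = (2869764 - 1065) + 1309430 = 2868699 + 1309430 = 4178129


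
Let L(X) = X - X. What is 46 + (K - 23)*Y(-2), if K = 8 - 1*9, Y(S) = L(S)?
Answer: 46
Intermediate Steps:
L(X) = 0
Y(S) = 0
K = -1 (K = 8 - 9 = -1)
46 + (K - 23)*Y(-2) = 46 + (-1 - 23)*0 = 46 - 24*0 = 46 + 0 = 46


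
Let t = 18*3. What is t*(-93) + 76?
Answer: -4946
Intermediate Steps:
t = 54
t*(-93) + 76 = 54*(-93) + 76 = -5022 + 76 = -4946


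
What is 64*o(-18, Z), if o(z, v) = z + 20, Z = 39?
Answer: 128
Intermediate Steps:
o(z, v) = 20 + z
64*o(-18, Z) = 64*(20 - 18) = 64*2 = 128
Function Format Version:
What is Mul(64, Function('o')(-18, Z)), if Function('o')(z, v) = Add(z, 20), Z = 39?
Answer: 128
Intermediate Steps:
Function('o')(z, v) = Add(20, z)
Mul(64, Function('o')(-18, Z)) = Mul(64, Add(20, -18)) = Mul(64, 2) = 128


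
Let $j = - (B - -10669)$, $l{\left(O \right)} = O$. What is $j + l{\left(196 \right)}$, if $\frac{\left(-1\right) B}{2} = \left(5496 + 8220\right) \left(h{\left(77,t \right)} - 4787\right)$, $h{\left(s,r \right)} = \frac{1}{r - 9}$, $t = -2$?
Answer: $- \frac{1444629459}{11} \approx -1.3133 \cdot 10^{8}$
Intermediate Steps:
$h{\left(s,r \right)} = \frac{1}{-9 + r}$
$B = \frac{1444514256}{11}$ ($B = - 2 \left(5496 + 8220\right) \left(\frac{1}{-9 - 2} - 4787\right) = - 2 \cdot 13716 \left(\frac{1}{-11} - 4787\right) = - 2 \cdot 13716 \left(- \frac{1}{11} - 4787\right) = - 2 \cdot 13716 \left(- \frac{52658}{11}\right) = \left(-2\right) \left(- \frac{722257128}{11}\right) = \frac{1444514256}{11} \approx 1.3132 \cdot 10^{8}$)
$j = - \frac{1444631615}{11}$ ($j = - (\frac{1444514256}{11} - -10669) = - (\frac{1444514256}{11} + 10669) = \left(-1\right) \frac{1444631615}{11} = - \frac{1444631615}{11} \approx -1.3133 \cdot 10^{8}$)
$j + l{\left(196 \right)} = - \frac{1444631615}{11} + 196 = - \frac{1444629459}{11}$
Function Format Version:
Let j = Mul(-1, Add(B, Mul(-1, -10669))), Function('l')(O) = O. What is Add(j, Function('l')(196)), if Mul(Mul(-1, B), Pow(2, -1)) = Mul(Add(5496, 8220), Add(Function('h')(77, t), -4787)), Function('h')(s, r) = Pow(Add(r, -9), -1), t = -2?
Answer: Rational(-1444629459, 11) ≈ -1.3133e+8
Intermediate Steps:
Function('h')(s, r) = Pow(Add(-9, r), -1)
B = Rational(1444514256, 11) (B = Mul(-2, Mul(Add(5496, 8220), Add(Pow(Add(-9, -2), -1), -4787))) = Mul(-2, Mul(13716, Add(Pow(-11, -1), -4787))) = Mul(-2, Mul(13716, Add(Rational(-1, 11), -4787))) = Mul(-2, Mul(13716, Rational(-52658, 11))) = Mul(-2, Rational(-722257128, 11)) = Rational(1444514256, 11) ≈ 1.3132e+8)
j = Rational(-1444631615, 11) (j = Mul(-1, Add(Rational(1444514256, 11), Mul(-1, -10669))) = Mul(-1, Add(Rational(1444514256, 11), 10669)) = Mul(-1, Rational(1444631615, 11)) = Rational(-1444631615, 11) ≈ -1.3133e+8)
Add(j, Function('l')(196)) = Add(Rational(-1444631615, 11), 196) = Rational(-1444629459, 11)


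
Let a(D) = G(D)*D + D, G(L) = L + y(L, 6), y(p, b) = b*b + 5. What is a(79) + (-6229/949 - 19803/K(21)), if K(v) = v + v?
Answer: 17235617/1898 ≈ 9080.9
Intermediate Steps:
y(p, b) = 5 + b**2 (y(p, b) = b**2 + 5 = 5 + b**2)
K(v) = 2*v
G(L) = 41 + L (G(L) = L + (5 + 6**2) = L + (5 + 36) = L + 41 = 41 + L)
a(D) = D + D*(41 + D) (a(D) = (41 + D)*D + D = D*(41 + D) + D = D + D*(41 + D))
a(79) + (-6229/949 - 19803/K(21)) = 79*(42 + 79) + (-6229/949 - 19803/(2*21)) = 79*121 + (-6229*1/949 - 19803/42) = 9559 + (-6229/949 - 19803*1/42) = 9559 + (-6229/949 - 943/2) = 9559 - 907365/1898 = 17235617/1898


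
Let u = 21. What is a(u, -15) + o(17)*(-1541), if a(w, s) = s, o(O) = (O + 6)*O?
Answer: -602546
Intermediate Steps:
o(O) = O*(6 + O) (o(O) = (6 + O)*O = O*(6 + O))
a(u, -15) + o(17)*(-1541) = -15 + (17*(6 + 17))*(-1541) = -15 + (17*23)*(-1541) = -15 + 391*(-1541) = -15 - 602531 = -602546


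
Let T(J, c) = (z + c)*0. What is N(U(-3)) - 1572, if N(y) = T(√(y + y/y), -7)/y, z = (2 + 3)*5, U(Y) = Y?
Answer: -1572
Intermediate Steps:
z = 25 (z = 5*5 = 25)
T(J, c) = 0 (T(J, c) = (25 + c)*0 = 0)
N(y) = 0 (N(y) = 0/y = 0)
N(U(-3)) - 1572 = 0 - 1572 = -1572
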